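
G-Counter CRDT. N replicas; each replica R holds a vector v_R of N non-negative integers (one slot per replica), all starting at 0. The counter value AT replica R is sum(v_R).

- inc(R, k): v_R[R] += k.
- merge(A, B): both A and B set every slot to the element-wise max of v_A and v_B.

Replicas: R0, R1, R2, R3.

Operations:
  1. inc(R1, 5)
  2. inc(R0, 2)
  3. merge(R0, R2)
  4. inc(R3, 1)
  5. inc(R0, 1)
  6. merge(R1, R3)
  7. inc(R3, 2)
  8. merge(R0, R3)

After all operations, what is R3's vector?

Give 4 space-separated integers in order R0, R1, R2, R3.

Answer: 3 5 0 3

Derivation:
Op 1: inc R1 by 5 -> R1=(0,5,0,0) value=5
Op 2: inc R0 by 2 -> R0=(2,0,0,0) value=2
Op 3: merge R0<->R2 -> R0=(2,0,0,0) R2=(2,0,0,0)
Op 4: inc R3 by 1 -> R3=(0,0,0,1) value=1
Op 5: inc R0 by 1 -> R0=(3,0,0,0) value=3
Op 6: merge R1<->R3 -> R1=(0,5,0,1) R3=(0,5,0,1)
Op 7: inc R3 by 2 -> R3=(0,5,0,3) value=8
Op 8: merge R0<->R3 -> R0=(3,5,0,3) R3=(3,5,0,3)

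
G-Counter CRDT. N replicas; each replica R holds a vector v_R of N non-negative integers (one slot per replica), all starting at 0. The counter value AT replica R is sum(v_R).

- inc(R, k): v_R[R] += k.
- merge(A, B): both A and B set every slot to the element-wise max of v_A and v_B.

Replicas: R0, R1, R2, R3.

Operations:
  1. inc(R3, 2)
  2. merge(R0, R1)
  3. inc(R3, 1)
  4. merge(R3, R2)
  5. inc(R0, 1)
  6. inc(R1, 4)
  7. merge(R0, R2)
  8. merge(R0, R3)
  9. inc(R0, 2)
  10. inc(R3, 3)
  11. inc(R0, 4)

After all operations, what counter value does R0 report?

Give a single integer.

Answer: 10

Derivation:
Op 1: inc R3 by 2 -> R3=(0,0,0,2) value=2
Op 2: merge R0<->R1 -> R0=(0,0,0,0) R1=(0,0,0,0)
Op 3: inc R3 by 1 -> R3=(0,0,0,3) value=3
Op 4: merge R3<->R2 -> R3=(0,0,0,3) R2=(0,0,0,3)
Op 5: inc R0 by 1 -> R0=(1,0,0,0) value=1
Op 6: inc R1 by 4 -> R1=(0,4,0,0) value=4
Op 7: merge R0<->R2 -> R0=(1,0,0,3) R2=(1,0,0,3)
Op 8: merge R0<->R3 -> R0=(1,0,0,3) R3=(1,0,0,3)
Op 9: inc R0 by 2 -> R0=(3,0,0,3) value=6
Op 10: inc R3 by 3 -> R3=(1,0,0,6) value=7
Op 11: inc R0 by 4 -> R0=(7,0,0,3) value=10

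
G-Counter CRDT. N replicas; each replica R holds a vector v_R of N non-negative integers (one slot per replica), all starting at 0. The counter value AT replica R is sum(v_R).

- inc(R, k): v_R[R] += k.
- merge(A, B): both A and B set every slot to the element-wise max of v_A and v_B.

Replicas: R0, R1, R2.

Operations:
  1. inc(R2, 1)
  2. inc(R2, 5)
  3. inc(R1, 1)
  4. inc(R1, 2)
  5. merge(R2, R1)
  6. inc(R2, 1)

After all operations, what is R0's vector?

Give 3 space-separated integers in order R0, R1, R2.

Op 1: inc R2 by 1 -> R2=(0,0,1) value=1
Op 2: inc R2 by 5 -> R2=(0,0,6) value=6
Op 3: inc R1 by 1 -> R1=(0,1,0) value=1
Op 4: inc R1 by 2 -> R1=(0,3,0) value=3
Op 5: merge R2<->R1 -> R2=(0,3,6) R1=(0,3,6)
Op 6: inc R2 by 1 -> R2=(0,3,7) value=10

Answer: 0 0 0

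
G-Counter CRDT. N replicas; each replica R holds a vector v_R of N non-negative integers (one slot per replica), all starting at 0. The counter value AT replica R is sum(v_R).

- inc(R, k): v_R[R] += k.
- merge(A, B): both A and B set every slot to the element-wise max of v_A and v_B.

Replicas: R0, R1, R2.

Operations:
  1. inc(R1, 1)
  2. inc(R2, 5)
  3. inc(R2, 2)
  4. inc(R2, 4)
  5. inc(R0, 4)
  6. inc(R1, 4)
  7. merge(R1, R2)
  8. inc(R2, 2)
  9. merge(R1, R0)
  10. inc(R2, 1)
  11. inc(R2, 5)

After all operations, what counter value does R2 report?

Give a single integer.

Op 1: inc R1 by 1 -> R1=(0,1,0) value=1
Op 2: inc R2 by 5 -> R2=(0,0,5) value=5
Op 3: inc R2 by 2 -> R2=(0,0,7) value=7
Op 4: inc R2 by 4 -> R2=(0,0,11) value=11
Op 5: inc R0 by 4 -> R0=(4,0,0) value=4
Op 6: inc R1 by 4 -> R1=(0,5,0) value=5
Op 7: merge R1<->R2 -> R1=(0,5,11) R2=(0,5,11)
Op 8: inc R2 by 2 -> R2=(0,5,13) value=18
Op 9: merge R1<->R0 -> R1=(4,5,11) R0=(4,5,11)
Op 10: inc R2 by 1 -> R2=(0,5,14) value=19
Op 11: inc R2 by 5 -> R2=(0,5,19) value=24

Answer: 24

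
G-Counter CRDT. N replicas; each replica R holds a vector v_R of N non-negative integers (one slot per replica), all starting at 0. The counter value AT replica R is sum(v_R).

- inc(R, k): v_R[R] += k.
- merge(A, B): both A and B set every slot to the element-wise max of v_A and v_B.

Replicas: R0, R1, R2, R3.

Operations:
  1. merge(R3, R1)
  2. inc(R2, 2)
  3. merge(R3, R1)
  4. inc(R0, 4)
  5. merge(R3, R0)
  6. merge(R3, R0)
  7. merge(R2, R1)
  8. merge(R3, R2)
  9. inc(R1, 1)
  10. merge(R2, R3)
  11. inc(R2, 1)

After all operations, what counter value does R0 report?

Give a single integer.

Answer: 4

Derivation:
Op 1: merge R3<->R1 -> R3=(0,0,0,0) R1=(0,0,0,0)
Op 2: inc R2 by 2 -> R2=(0,0,2,0) value=2
Op 3: merge R3<->R1 -> R3=(0,0,0,0) R1=(0,0,0,0)
Op 4: inc R0 by 4 -> R0=(4,0,0,0) value=4
Op 5: merge R3<->R0 -> R3=(4,0,0,0) R0=(4,0,0,0)
Op 6: merge R3<->R0 -> R3=(4,0,0,0) R0=(4,0,0,0)
Op 7: merge R2<->R1 -> R2=(0,0,2,0) R1=(0,0,2,0)
Op 8: merge R3<->R2 -> R3=(4,0,2,0) R2=(4,0,2,0)
Op 9: inc R1 by 1 -> R1=(0,1,2,0) value=3
Op 10: merge R2<->R3 -> R2=(4,0,2,0) R3=(4,0,2,0)
Op 11: inc R2 by 1 -> R2=(4,0,3,0) value=7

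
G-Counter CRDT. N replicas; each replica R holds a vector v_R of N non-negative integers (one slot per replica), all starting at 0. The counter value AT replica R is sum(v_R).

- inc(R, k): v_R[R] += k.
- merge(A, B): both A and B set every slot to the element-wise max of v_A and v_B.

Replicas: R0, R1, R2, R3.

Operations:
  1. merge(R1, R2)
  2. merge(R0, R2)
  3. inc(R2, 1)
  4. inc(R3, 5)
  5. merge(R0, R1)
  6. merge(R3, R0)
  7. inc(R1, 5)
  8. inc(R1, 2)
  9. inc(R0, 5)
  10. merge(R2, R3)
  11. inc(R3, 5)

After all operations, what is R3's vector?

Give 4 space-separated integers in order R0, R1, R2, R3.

Answer: 0 0 1 10

Derivation:
Op 1: merge R1<->R2 -> R1=(0,0,0,0) R2=(0,0,0,0)
Op 2: merge R0<->R2 -> R0=(0,0,0,0) R2=(0,0,0,0)
Op 3: inc R2 by 1 -> R2=(0,0,1,0) value=1
Op 4: inc R3 by 5 -> R3=(0,0,0,5) value=5
Op 5: merge R0<->R1 -> R0=(0,0,0,0) R1=(0,0,0,0)
Op 6: merge R3<->R0 -> R3=(0,0,0,5) R0=(0,0,0,5)
Op 7: inc R1 by 5 -> R1=(0,5,0,0) value=5
Op 8: inc R1 by 2 -> R1=(0,7,0,0) value=7
Op 9: inc R0 by 5 -> R0=(5,0,0,5) value=10
Op 10: merge R2<->R3 -> R2=(0,0,1,5) R3=(0,0,1,5)
Op 11: inc R3 by 5 -> R3=(0,0,1,10) value=11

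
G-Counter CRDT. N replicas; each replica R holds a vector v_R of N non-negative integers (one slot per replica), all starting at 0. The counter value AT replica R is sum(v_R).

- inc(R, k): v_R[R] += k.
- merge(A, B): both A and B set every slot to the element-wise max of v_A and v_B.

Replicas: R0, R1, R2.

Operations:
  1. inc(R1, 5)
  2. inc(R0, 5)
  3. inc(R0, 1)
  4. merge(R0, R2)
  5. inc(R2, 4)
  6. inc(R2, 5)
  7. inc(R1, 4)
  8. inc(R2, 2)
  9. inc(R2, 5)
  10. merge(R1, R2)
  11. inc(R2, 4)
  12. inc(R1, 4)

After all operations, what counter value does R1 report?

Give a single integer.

Answer: 35

Derivation:
Op 1: inc R1 by 5 -> R1=(0,5,0) value=5
Op 2: inc R0 by 5 -> R0=(5,0,0) value=5
Op 3: inc R0 by 1 -> R0=(6,0,0) value=6
Op 4: merge R0<->R2 -> R0=(6,0,0) R2=(6,0,0)
Op 5: inc R2 by 4 -> R2=(6,0,4) value=10
Op 6: inc R2 by 5 -> R2=(6,0,9) value=15
Op 7: inc R1 by 4 -> R1=(0,9,0) value=9
Op 8: inc R2 by 2 -> R2=(6,0,11) value=17
Op 9: inc R2 by 5 -> R2=(6,0,16) value=22
Op 10: merge R1<->R2 -> R1=(6,9,16) R2=(6,9,16)
Op 11: inc R2 by 4 -> R2=(6,9,20) value=35
Op 12: inc R1 by 4 -> R1=(6,13,16) value=35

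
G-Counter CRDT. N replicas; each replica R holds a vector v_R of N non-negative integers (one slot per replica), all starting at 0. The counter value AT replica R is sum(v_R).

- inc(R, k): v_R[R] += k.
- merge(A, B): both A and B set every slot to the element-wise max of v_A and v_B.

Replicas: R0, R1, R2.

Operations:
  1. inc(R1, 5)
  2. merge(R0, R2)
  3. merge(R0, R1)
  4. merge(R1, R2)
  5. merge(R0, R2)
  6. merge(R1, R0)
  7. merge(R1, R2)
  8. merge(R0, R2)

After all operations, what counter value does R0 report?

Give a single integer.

Answer: 5

Derivation:
Op 1: inc R1 by 5 -> R1=(0,5,0) value=5
Op 2: merge R0<->R2 -> R0=(0,0,0) R2=(0,0,0)
Op 3: merge R0<->R1 -> R0=(0,5,0) R1=(0,5,0)
Op 4: merge R1<->R2 -> R1=(0,5,0) R2=(0,5,0)
Op 5: merge R0<->R2 -> R0=(0,5,0) R2=(0,5,0)
Op 6: merge R1<->R0 -> R1=(0,5,0) R0=(0,5,0)
Op 7: merge R1<->R2 -> R1=(0,5,0) R2=(0,5,0)
Op 8: merge R0<->R2 -> R0=(0,5,0) R2=(0,5,0)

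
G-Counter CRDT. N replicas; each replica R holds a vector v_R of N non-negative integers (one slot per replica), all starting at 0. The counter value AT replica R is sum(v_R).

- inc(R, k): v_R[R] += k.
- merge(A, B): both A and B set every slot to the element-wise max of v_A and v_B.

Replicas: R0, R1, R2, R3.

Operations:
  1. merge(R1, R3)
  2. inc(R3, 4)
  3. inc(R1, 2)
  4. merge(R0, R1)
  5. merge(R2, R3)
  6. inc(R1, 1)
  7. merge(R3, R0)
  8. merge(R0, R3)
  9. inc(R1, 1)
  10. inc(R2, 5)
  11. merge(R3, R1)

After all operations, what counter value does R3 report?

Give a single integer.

Answer: 8

Derivation:
Op 1: merge R1<->R3 -> R1=(0,0,0,0) R3=(0,0,0,0)
Op 2: inc R3 by 4 -> R3=(0,0,0,4) value=4
Op 3: inc R1 by 2 -> R1=(0,2,0,0) value=2
Op 4: merge R0<->R1 -> R0=(0,2,0,0) R1=(0,2,0,0)
Op 5: merge R2<->R3 -> R2=(0,0,0,4) R3=(0,0,0,4)
Op 6: inc R1 by 1 -> R1=(0,3,0,0) value=3
Op 7: merge R3<->R0 -> R3=(0,2,0,4) R0=(0,2,0,4)
Op 8: merge R0<->R3 -> R0=(0,2,0,4) R3=(0,2,0,4)
Op 9: inc R1 by 1 -> R1=(0,4,0,0) value=4
Op 10: inc R2 by 5 -> R2=(0,0,5,4) value=9
Op 11: merge R3<->R1 -> R3=(0,4,0,4) R1=(0,4,0,4)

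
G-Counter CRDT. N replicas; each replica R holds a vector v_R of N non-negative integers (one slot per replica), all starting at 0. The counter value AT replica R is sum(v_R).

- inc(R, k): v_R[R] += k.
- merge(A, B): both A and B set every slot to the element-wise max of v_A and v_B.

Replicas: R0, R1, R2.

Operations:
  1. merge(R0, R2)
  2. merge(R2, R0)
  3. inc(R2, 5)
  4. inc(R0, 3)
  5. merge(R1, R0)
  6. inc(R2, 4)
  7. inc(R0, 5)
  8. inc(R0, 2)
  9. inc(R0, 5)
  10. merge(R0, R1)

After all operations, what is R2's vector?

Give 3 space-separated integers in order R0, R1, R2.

Answer: 0 0 9

Derivation:
Op 1: merge R0<->R2 -> R0=(0,0,0) R2=(0,0,0)
Op 2: merge R2<->R0 -> R2=(0,0,0) R0=(0,0,0)
Op 3: inc R2 by 5 -> R2=(0,0,5) value=5
Op 4: inc R0 by 3 -> R0=(3,0,0) value=3
Op 5: merge R1<->R0 -> R1=(3,0,0) R0=(3,0,0)
Op 6: inc R2 by 4 -> R2=(0,0,9) value=9
Op 7: inc R0 by 5 -> R0=(8,0,0) value=8
Op 8: inc R0 by 2 -> R0=(10,0,0) value=10
Op 9: inc R0 by 5 -> R0=(15,0,0) value=15
Op 10: merge R0<->R1 -> R0=(15,0,0) R1=(15,0,0)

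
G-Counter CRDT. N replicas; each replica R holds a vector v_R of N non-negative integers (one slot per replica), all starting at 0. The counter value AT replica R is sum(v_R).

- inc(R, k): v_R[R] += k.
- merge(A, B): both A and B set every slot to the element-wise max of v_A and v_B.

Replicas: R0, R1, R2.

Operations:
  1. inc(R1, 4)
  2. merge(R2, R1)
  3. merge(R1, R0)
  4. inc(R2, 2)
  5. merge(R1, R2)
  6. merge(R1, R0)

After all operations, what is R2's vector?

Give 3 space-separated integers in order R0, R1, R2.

Answer: 0 4 2

Derivation:
Op 1: inc R1 by 4 -> R1=(0,4,0) value=4
Op 2: merge R2<->R1 -> R2=(0,4,0) R1=(0,4,0)
Op 3: merge R1<->R0 -> R1=(0,4,0) R0=(0,4,0)
Op 4: inc R2 by 2 -> R2=(0,4,2) value=6
Op 5: merge R1<->R2 -> R1=(0,4,2) R2=(0,4,2)
Op 6: merge R1<->R0 -> R1=(0,4,2) R0=(0,4,2)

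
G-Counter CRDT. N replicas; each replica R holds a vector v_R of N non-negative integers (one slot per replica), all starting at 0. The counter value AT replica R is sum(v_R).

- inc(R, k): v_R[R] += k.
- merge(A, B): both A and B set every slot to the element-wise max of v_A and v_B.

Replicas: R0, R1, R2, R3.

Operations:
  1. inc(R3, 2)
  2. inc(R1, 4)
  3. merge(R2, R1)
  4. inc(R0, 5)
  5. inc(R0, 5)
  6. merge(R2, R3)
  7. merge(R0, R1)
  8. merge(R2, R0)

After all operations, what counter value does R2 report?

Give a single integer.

Answer: 16

Derivation:
Op 1: inc R3 by 2 -> R3=(0,0,0,2) value=2
Op 2: inc R1 by 4 -> R1=(0,4,0,0) value=4
Op 3: merge R2<->R1 -> R2=(0,4,0,0) R1=(0,4,0,0)
Op 4: inc R0 by 5 -> R0=(5,0,0,0) value=5
Op 5: inc R0 by 5 -> R0=(10,0,0,0) value=10
Op 6: merge R2<->R3 -> R2=(0,4,0,2) R3=(0,4,0,2)
Op 7: merge R0<->R1 -> R0=(10,4,0,0) R1=(10,4,0,0)
Op 8: merge R2<->R0 -> R2=(10,4,0,2) R0=(10,4,0,2)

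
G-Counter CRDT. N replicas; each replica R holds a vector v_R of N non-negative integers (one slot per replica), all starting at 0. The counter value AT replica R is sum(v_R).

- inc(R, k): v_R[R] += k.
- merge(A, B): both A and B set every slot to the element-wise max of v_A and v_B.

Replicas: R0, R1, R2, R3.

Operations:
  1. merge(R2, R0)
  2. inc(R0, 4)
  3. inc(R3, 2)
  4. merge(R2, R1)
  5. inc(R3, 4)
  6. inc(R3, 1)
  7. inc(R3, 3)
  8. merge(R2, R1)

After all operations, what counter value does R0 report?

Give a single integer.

Op 1: merge R2<->R0 -> R2=(0,0,0,0) R0=(0,0,0,0)
Op 2: inc R0 by 4 -> R0=(4,0,0,0) value=4
Op 3: inc R3 by 2 -> R3=(0,0,0,2) value=2
Op 4: merge R2<->R1 -> R2=(0,0,0,0) R1=(0,0,0,0)
Op 5: inc R3 by 4 -> R3=(0,0,0,6) value=6
Op 6: inc R3 by 1 -> R3=(0,0,0,7) value=7
Op 7: inc R3 by 3 -> R3=(0,0,0,10) value=10
Op 8: merge R2<->R1 -> R2=(0,0,0,0) R1=(0,0,0,0)

Answer: 4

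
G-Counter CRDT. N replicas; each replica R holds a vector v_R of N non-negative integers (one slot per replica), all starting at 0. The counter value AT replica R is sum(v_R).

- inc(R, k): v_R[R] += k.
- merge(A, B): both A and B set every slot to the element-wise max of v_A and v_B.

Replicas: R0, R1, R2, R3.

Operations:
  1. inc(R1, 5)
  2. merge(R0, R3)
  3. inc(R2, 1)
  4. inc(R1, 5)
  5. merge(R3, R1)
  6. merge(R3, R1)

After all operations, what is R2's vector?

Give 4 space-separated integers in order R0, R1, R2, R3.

Op 1: inc R1 by 5 -> R1=(0,5,0,0) value=5
Op 2: merge R0<->R3 -> R0=(0,0,0,0) R3=(0,0,0,0)
Op 3: inc R2 by 1 -> R2=(0,0,1,0) value=1
Op 4: inc R1 by 5 -> R1=(0,10,0,0) value=10
Op 5: merge R3<->R1 -> R3=(0,10,0,0) R1=(0,10,0,0)
Op 6: merge R3<->R1 -> R3=(0,10,0,0) R1=(0,10,0,0)

Answer: 0 0 1 0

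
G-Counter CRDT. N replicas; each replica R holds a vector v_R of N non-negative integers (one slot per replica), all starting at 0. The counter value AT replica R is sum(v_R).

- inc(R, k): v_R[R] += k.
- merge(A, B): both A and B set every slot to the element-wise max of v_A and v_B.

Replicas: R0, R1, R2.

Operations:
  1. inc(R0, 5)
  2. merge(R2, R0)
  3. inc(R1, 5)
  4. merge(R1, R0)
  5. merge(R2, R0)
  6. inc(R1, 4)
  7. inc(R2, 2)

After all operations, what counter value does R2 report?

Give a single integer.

Op 1: inc R0 by 5 -> R0=(5,0,0) value=5
Op 2: merge R2<->R0 -> R2=(5,0,0) R0=(5,0,0)
Op 3: inc R1 by 5 -> R1=(0,5,0) value=5
Op 4: merge R1<->R0 -> R1=(5,5,0) R0=(5,5,0)
Op 5: merge R2<->R0 -> R2=(5,5,0) R0=(5,5,0)
Op 6: inc R1 by 4 -> R1=(5,9,0) value=14
Op 7: inc R2 by 2 -> R2=(5,5,2) value=12

Answer: 12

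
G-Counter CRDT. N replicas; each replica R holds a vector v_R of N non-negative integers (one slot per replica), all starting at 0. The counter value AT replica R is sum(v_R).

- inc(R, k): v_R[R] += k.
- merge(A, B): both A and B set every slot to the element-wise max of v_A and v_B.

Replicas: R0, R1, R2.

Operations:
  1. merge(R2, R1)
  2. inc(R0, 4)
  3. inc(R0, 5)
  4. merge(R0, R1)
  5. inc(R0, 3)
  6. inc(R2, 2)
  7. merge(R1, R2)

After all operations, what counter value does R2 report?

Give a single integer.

Op 1: merge R2<->R1 -> R2=(0,0,0) R1=(0,0,0)
Op 2: inc R0 by 4 -> R0=(4,0,0) value=4
Op 3: inc R0 by 5 -> R0=(9,0,0) value=9
Op 4: merge R0<->R1 -> R0=(9,0,0) R1=(9,0,0)
Op 5: inc R0 by 3 -> R0=(12,0,0) value=12
Op 6: inc R2 by 2 -> R2=(0,0,2) value=2
Op 7: merge R1<->R2 -> R1=(9,0,2) R2=(9,0,2)

Answer: 11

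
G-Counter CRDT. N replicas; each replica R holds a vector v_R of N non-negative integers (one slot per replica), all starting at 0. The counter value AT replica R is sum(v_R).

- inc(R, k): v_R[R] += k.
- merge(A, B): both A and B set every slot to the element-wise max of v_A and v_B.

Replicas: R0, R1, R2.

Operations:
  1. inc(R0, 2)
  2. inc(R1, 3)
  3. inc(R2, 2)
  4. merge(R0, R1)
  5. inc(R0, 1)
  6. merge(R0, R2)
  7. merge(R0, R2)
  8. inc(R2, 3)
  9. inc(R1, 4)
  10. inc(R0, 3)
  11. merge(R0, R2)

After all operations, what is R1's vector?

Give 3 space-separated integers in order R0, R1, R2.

Op 1: inc R0 by 2 -> R0=(2,0,0) value=2
Op 2: inc R1 by 3 -> R1=(0,3,0) value=3
Op 3: inc R2 by 2 -> R2=(0,0,2) value=2
Op 4: merge R0<->R1 -> R0=(2,3,0) R1=(2,3,0)
Op 5: inc R0 by 1 -> R0=(3,3,0) value=6
Op 6: merge R0<->R2 -> R0=(3,3,2) R2=(3,3,2)
Op 7: merge R0<->R2 -> R0=(3,3,2) R2=(3,3,2)
Op 8: inc R2 by 3 -> R2=(3,3,5) value=11
Op 9: inc R1 by 4 -> R1=(2,7,0) value=9
Op 10: inc R0 by 3 -> R0=(6,3,2) value=11
Op 11: merge R0<->R2 -> R0=(6,3,5) R2=(6,3,5)

Answer: 2 7 0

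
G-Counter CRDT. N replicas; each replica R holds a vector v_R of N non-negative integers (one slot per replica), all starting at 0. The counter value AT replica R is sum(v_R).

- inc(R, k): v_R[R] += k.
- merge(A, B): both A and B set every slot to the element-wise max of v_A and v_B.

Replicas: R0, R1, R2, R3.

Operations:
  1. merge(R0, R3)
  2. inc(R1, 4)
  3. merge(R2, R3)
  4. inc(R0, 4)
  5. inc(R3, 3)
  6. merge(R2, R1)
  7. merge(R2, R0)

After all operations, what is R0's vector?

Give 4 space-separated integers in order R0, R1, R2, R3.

Op 1: merge R0<->R3 -> R0=(0,0,0,0) R3=(0,0,0,0)
Op 2: inc R1 by 4 -> R1=(0,4,0,0) value=4
Op 3: merge R2<->R3 -> R2=(0,0,0,0) R3=(0,0,0,0)
Op 4: inc R0 by 4 -> R0=(4,0,0,0) value=4
Op 5: inc R3 by 3 -> R3=(0,0,0,3) value=3
Op 6: merge R2<->R1 -> R2=(0,4,0,0) R1=(0,4,0,0)
Op 7: merge R2<->R0 -> R2=(4,4,0,0) R0=(4,4,0,0)

Answer: 4 4 0 0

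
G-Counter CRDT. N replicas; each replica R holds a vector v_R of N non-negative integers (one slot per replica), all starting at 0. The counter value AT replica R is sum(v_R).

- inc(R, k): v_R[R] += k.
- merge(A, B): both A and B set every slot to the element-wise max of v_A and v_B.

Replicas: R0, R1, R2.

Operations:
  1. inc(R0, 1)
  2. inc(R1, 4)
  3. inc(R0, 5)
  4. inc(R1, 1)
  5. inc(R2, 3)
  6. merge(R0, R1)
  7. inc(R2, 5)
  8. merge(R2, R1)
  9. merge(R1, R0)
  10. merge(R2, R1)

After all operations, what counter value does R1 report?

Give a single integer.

Op 1: inc R0 by 1 -> R0=(1,0,0) value=1
Op 2: inc R1 by 4 -> R1=(0,4,0) value=4
Op 3: inc R0 by 5 -> R0=(6,0,0) value=6
Op 4: inc R1 by 1 -> R1=(0,5,0) value=5
Op 5: inc R2 by 3 -> R2=(0,0,3) value=3
Op 6: merge R0<->R1 -> R0=(6,5,0) R1=(6,5,0)
Op 7: inc R2 by 5 -> R2=(0,0,8) value=8
Op 8: merge R2<->R1 -> R2=(6,5,8) R1=(6,5,8)
Op 9: merge R1<->R0 -> R1=(6,5,8) R0=(6,5,8)
Op 10: merge R2<->R1 -> R2=(6,5,8) R1=(6,5,8)

Answer: 19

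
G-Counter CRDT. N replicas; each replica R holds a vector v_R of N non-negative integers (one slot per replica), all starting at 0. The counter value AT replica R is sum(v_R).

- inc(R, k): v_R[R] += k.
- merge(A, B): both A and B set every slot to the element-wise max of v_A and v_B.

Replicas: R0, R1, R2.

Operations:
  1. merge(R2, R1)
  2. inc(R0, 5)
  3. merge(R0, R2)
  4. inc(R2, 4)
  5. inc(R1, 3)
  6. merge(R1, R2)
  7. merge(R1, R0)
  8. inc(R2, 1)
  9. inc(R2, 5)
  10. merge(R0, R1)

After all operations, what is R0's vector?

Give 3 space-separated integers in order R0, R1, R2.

Answer: 5 3 4

Derivation:
Op 1: merge R2<->R1 -> R2=(0,0,0) R1=(0,0,0)
Op 2: inc R0 by 5 -> R0=(5,0,0) value=5
Op 3: merge R0<->R2 -> R0=(5,0,0) R2=(5,0,0)
Op 4: inc R2 by 4 -> R2=(5,0,4) value=9
Op 5: inc R1 by 3 -> R1=(0,3,0) value=3
Op 6: merge R1<->R2 -> R1=(5,3,4) R2=(5,3,4)
Op 7: merge R1<->R0 -> R1=(5,3,4) R0=(5,3,4)
Op 8: inc R2 by 1 -> R2=(5,3,5) value=13
Op 9: inc R2 by 5 -> R2=(5,3,10) value=18
Op 10: merge R0<->R1 -> R0=(5,3,4) R1=(5,3,4)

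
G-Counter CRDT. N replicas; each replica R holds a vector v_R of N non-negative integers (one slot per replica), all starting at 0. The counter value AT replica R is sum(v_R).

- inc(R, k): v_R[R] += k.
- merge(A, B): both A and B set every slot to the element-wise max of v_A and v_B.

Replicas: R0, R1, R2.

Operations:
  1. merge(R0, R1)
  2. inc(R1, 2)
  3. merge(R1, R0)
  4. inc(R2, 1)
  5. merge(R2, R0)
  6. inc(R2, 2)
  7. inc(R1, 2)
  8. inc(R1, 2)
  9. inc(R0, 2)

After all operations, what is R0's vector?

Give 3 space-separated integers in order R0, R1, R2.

Op 1: merge R0<->R1 -> R0=(0,0,0) R1=(0,0,0)
Op 2: inc R1 by 2 -> R1=(0,2,0) value=2
Op 3: merge R1<->R0 -> R1=(0,2,0) R0=(0,2,0)
Op 4: inc R2 by 1 -> R2=(0,0,1) value=1
Op 5: merge R2<->R0 -> R2=(0,2,1) R0=(0,2,1)
Op 6: inc R2 by 2 -> R2=(0,2,3) value=5
Op 7: inc R1 by 2 -> R1=(0,4,0) value=4
Op 8: inc R1 by 2 -> R1=(0,6,0) value=6
Op 9: inc R0 by 2 -> R0=(2,2,1) value=5

Answer: 2 2 1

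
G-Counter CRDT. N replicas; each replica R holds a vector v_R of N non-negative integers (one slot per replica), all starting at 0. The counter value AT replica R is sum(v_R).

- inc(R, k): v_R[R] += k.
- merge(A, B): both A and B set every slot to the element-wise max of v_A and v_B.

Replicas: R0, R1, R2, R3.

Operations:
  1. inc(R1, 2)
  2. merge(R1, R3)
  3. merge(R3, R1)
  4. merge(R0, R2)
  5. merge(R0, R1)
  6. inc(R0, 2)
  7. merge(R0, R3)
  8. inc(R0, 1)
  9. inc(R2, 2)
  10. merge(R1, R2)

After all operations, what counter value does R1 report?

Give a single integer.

Answer: 4

Derivation:
Op 1: inc R1 by 2 -> R1=(0,2,0,0) value=2
Op 2: merge R1<->R3 -> R1=(0,2,0,0) R3=(0,2,0,0)
Op 3: merge R3<->R1 -> R3=(0,2,0,0) R1=(0,2,0,0)
Op 4: merge R0<->R2 -> R0=(0,0,0,0) R2=(0,0,0,0)
Op 5: merge R0<->R1 -> R0=(0,2,0,0) R1=(0,2,0,0)
Op 6: inc R0 by 2 -> R0=(2,2,0,0) value=4
Op 7: merge R0<->R3 -> R0=(2,2,0,0) R3=(2,2,0,0)
Op 8: inc R0 by 1 -> R0=(3,2,0,0) value=5
Op 9: inc R2 by 2 -> R2=(0,0,2,0) value=2
Op 10: merge R1<->R2 -> R1=(0,2,2,0) R2=(0,2,2,0)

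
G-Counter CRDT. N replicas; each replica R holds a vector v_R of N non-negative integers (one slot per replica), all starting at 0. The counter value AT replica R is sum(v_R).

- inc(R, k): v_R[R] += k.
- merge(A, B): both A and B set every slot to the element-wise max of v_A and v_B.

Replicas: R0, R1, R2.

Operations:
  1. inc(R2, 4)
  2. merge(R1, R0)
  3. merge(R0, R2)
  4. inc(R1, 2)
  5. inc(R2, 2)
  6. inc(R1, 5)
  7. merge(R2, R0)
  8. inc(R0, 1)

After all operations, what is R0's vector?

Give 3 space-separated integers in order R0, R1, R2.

Answer: 1 0 6

Derivation:
Op 1: inc R2 by 4 -> R2=(0,0,4) value=4
Op 2: merge R1<->R0 -> R1=(0,0,0) R0=(0,0,0)
Op 3: merge R0<->R2 -> R0=(0,0,4) R2=(0,0,4)
Op 4: inc R1 by 2 -> R1=(0,2,0) value=2
Op 5: inc R2 by 2 -> R2=(0,0,6) value=6
Op 6: inc R1 by 5 -> R1=(0,7,0) value=7
Op 7: merge R2<->R0 -> R2=(0,0,6) R0=(0,0,6)
Op 8: inc R0 by 1 -> R0=(1,0,6) value=7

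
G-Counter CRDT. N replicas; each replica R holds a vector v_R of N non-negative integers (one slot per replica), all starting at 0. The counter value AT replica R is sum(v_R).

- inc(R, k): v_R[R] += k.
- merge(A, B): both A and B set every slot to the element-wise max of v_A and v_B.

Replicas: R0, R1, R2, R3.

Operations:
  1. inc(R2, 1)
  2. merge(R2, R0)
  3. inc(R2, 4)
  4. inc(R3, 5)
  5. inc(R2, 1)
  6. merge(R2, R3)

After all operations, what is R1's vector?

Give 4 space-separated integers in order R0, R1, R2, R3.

Answer: 0 0 0 0

Derivation:
Op 1: inc R2 by 1 -> R2=(0,0,1,0) value=1
Op 2: merge R2<->R0 -> R2=(0,0,1,0) R0=(0,0,1,0)
Op 3: inc R2 by 4 -> R2=(0,0,5,0) value=5
Op 4: inc R3 by 5 -> R3=(0,0,0,5) value=5
Op 5: inc R2 by 1 -> R2=(0,0,6,0) value=6
Op 6: merge R2<->R3 -> R2=(0,0,6,5) R3=(0,0,6,5)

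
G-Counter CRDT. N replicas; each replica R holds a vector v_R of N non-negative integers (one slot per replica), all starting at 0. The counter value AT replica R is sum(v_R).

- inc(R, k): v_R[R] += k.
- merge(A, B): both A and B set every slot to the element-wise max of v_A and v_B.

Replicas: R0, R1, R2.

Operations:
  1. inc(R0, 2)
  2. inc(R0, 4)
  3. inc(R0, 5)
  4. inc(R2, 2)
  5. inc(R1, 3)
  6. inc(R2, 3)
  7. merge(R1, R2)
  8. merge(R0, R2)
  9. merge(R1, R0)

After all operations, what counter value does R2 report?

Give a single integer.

Answer: 19

Derivation:
Op 1: inc R0 by 2 -> R0=(2,0,0) value=2
Op 2: inc R0 by 4 -> R0=(6,0,0) value=6
Op 3: inc R0 by 5 -> R0=(11,0,0) value=11
Op 4: inc R2 by 2 -> R2=(0,0,2) value=2
Op 5: inc R1 by 3 -> R1=(0,3,0) value=3
Op 6: inc R2 by 3 -> R2=(0,0,5) value=5
Op 7: merge R1<->R2 -> R1=(0,3,5) R2=(0,3,5)
Op 8: merge R0<->R2 -> R0=(11,3,5) R2=(11,3,5)
Op 9: merge R1<->R0 -> R1=(11,3,5) R0=(11,3,5)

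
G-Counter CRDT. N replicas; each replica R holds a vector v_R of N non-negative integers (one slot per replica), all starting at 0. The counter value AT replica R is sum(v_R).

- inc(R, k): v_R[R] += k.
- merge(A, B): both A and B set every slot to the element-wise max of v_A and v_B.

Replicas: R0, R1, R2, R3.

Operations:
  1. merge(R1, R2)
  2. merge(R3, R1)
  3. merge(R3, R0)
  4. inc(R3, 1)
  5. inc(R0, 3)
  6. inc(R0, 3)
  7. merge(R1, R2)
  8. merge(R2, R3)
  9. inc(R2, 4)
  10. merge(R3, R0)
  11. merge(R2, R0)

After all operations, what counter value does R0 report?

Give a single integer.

Op 1: merge R1<->R2 -> R1=(0,0,0,0) R2=(0,0,0,0)
Op 2: merge R3<->R1 -> R3=(0,0,0,0) R1=(0,0,0,0)
Op 3: merge R3<->R0 -> R3=(0,0,0,0) R0=(0,0,0,0)
Op 4: inc R3 by 1 -> R3=(0,0,0,1) value=1
Op 5: inc R0 by 3 -> R0=(3,0,0,0) value=3
Op 6: inc R0 by 3 -> R0=(6,0,0,0) value=6
Op 7: merge R1<->R2 -> R1=(0,0,0,0) R2=(0,0,0,0)
Op 8: merge R2<->R3 -> R2=(0,0,0,1) R3=(0,0,0,1)
Op 9: inc R2 by 4 -> R2=(0,0,4,1) value=5
Op 10: merge R3<->R0 -> R3=(6,0,0,1) R0=(6,0,0,1)
Op 11: merge R2<->R0 -> R2=(6,0,4,1) R0=(6,0,4,1)

Answer: 11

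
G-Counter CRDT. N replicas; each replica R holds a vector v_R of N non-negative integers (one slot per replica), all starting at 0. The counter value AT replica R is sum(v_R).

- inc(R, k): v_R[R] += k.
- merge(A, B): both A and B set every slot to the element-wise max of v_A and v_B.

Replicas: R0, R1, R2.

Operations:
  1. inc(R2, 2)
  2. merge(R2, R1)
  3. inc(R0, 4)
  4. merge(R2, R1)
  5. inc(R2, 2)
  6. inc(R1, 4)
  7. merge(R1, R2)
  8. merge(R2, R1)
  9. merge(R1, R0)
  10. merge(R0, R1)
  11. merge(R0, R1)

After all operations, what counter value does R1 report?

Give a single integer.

Answer: 12

Derivation:
Op 1: inc R2 by 2 -> R2=(0,0,2) value=2
Op 2: merge R2<->R1 -> R2=(0,0,2) R1=(0,0,2)
Op 3: inc R0 by 4 -> R0=(4,0,0) value=4
Op 4: merge R2<->R1 -> R2=(0,0,2) R1=(0,0,2)
Op 5: inc R2 by 2 -> R2=(0,0,4) value=4
Op 6: inc R1 by 4 -> R1=(0,4,2) value=6
Op 7: merge R1<->R2 -> R1=(0,4,4) R2=(0,4,4)
Op 8: merge R2<->R1 -> R2=(0,4,4) R1=(0,4,4)
Op 9: merge R1<->R0 -> R1=(4,4,4) R0=(4,4,4)
Op 10: merge R0<->R1 -> R0=(4,4,4) R1=(4,4,4)
Op 11: merge R0<->R1 -> R0=(4,4,4) R1=(4,4,4)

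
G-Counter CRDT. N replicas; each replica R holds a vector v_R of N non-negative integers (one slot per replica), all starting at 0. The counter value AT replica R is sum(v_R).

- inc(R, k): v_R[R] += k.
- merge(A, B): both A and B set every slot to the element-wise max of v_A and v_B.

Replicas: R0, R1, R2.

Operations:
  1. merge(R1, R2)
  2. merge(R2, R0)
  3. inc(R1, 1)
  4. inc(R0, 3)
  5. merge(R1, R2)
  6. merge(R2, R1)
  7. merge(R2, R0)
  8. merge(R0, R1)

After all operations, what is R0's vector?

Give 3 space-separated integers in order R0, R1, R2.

Op 1: merge R1<->R2 -> R1=(0,0,0) R2=(0,0,0)
Op 2: merge R2<->R0 -> R2=(0,0,0) R0=(0,0,0)
Op 3: inc R1 by 1 -> R1=(0,1,0) value=1
Op 4: inc R0 by 3 -> R0=(3,0,0) value=3
Op 5: merge R1<->R2 -> R1=(0,1,0) R2=(0,1,0)
Op 6: merge R2<->R1 -> R2=(0,1,0) R1=(0,1,0)
Op 7: merge R2<->R0 -> R2=(3,1,0) R0=(3,1,0)
Op 8: merge R0<->R1 -> R0=(3,1,0) R1=(3,1,0)

Answer: 3 1 0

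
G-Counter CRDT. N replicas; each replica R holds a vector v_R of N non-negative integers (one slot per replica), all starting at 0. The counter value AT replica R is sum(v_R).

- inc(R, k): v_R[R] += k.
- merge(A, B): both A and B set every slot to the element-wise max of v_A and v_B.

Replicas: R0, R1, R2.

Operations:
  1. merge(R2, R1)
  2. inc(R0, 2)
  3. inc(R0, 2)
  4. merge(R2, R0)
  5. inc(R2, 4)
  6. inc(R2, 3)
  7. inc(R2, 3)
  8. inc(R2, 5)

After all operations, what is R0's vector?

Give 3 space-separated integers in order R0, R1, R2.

Answer: 4 0 0

Derivation:
Op 1: merge R2<->R1 -> R2=(0,0,0) R1=(0,0,0)
Op 2: inc R0 by 2 -> R0=(2,0,0) value=2
Op 3: inc R0 by 2 -> R0=(4,0,0) value=4
Op 4: merge R2<->R0 -> R2=(4,0,0) R0=(4,0,0)
Op 5: inc R2 by 4 -> R2=(4,0,4) value=8
Op 6: inc R2 by 3 -> R2=(4,0,7) value=11
Op 7: inc R2 by 3 -> R2=(4,0,10) value=14
Op 8: inc R2 by 5 -> R2=(4,0,15) value=19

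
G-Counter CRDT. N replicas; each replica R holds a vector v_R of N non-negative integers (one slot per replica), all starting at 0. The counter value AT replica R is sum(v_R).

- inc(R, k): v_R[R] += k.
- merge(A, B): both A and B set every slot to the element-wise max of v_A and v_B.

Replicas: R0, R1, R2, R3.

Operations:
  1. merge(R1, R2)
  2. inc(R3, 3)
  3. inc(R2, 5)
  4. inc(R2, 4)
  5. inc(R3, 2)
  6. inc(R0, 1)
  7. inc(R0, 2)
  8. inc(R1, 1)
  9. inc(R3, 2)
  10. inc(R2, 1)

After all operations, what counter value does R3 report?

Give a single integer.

Op 1: merge R1<->R2 -> R1=(0,0,0,0) R2=(0,0,0,0)
Op 2: inc R3 by 3 -> R3=(0,0,0,3) value=3
Op 3: inc R2 by 5 -> R2=(0,0,5,0) value=5
Op 4: inc R2 by 4 -> R2=(0,0,9,0) value=9
Op 5: inc R3 by 2 -> R3=(0,0,0,5) value=5
Op 6: inc R0 by 1 -> R0=(1,0,0,0) value=1
Op 7: inc R0 by 2 -> R0=(3,0,0,0) value=3
Op 8: inc R1 by 1 -> R1=(0,1,0,0) value=1
Op 9: inc R3 by 2 -> R3=(0,0,0,7) value=7
Op 10: inc R2 by 1 -> R2=(0,0,10,0) value=10

Answer: 7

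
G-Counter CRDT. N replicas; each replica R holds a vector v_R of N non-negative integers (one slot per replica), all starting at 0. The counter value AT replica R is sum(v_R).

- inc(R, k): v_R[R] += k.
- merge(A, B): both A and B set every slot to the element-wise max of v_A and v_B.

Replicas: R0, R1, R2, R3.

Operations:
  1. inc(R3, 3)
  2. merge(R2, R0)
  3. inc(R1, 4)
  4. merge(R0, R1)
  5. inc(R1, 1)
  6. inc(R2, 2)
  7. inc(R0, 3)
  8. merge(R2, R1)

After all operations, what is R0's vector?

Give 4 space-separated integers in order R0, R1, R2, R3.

Answer: 3 4 0 0

Derivation:
Op 1: inc R3 by 3 -> R3=(0,0,0,3) value=3
Op 2: merge R2<->R0 -> R2=(0,0,0,0) R0=(0,0,0,0)
Op 3: inc R1 by 4 -> R1=(0,4,0,0) value=4
Op 4: merge R0<->R1 -> R0=(0,4,0,0) R1=(0,4,0,0)
Op 5: inc R1 by 1 -> R1=(0,5,0,0) value=5
Op 6: inc R2 by 2 -> R2=(0,0,2,0) value=2
Op 7: inc R0 by 3 -> R0=(3,4,0,0) value=7
Op 8: merge R2<->R1 -> R2=(0,5,2,0) R1=(0,5,2,0)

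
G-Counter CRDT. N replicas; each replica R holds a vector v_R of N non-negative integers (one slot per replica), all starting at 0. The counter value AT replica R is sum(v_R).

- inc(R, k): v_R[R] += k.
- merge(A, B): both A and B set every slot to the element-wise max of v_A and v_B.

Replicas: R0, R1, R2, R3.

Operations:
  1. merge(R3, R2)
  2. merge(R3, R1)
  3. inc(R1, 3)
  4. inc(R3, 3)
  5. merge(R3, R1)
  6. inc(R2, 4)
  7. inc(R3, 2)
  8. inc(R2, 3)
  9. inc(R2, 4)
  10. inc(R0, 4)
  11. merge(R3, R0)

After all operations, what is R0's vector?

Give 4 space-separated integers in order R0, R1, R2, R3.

Answer: 4 3 0 5

Derivation:
Op 1: merge R3<->R2 -> R3=(0,0,0,0) R2=(0,0,0,0)
Op 2: merge R3<->R1 -> R3=(0,0,0,0) R1=(0,0,0,0)
Op 3: inc R1 by 3 -> R1=(0,3,0,0) value=3
Op 4: inc R3 by 3 -> R3=(0,0,0,3) value=3
Op 5: merge R3<->R1 -> R3=(0,3,0,3) R1=(0,3,0,3)
Op 6: inc R2 by 4 -> R2=(0,0,4,0) value=4
Op 7: inc R3 by 2 -> R3=(0,3,0,5) value=8
Op 8: inc R2 by 3 -> R2=(0,0,7,0) value=7
Op 9: inc R2 by 4 -> R2=(0,0,11,0) value=11
Op 10: inc R0 by 4 -> R0=(4,0,0,0) value=4
Op 11: merge R3<->R0 -> R3=(4,3,0,5) R0=(4,3,0,5)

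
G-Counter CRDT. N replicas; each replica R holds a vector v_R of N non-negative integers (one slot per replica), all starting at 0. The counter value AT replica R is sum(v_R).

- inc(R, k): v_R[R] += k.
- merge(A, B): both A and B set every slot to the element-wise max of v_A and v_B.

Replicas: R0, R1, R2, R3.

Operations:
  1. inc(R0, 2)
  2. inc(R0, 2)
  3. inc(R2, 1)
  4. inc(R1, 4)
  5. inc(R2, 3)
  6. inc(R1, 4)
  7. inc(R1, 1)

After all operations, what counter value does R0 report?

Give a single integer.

Answer: 4

Derivation:
Op 1: inc R0 by 2 -> R0=(2,0,0,0) value=2
Op 2: inc R0 by 2 -> R0=(4,0,0,0) value=4
Op 3: inc R2 by 1 -> R2=(0,0,1,0) value=1
Op 4: inc R1 by 4 -> R1=(0,4,0,0) value=4
Op 5: inc R2 by 3 -> R2=(0,0,4,0) value=4
Op 6: inc R1 by 4 -> R1=(0,8,0,0) value=8
Op 7: inc R1 by 1 -> R1=(0,9,0,0) value=9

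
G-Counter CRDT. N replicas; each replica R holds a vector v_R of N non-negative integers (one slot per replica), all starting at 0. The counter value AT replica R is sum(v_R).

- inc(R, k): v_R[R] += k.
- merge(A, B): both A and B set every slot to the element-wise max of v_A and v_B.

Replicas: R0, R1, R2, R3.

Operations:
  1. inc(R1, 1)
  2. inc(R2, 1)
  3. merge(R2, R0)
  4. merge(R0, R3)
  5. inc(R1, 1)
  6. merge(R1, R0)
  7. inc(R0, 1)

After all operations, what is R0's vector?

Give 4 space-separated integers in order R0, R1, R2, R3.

Op 1: inc R1 by 1 -> R1=(0,1,0,0) value=1
Op 2: inc R2 by 1 -> R2=(0,0,1,0) value=1
Op 3: merge R2<->R0 -> R2=(0,0,1,0) R0=(0,0,1,0)
Op 4: merge R0<->R3 -> R0=(0,0,1,0) R3=(0,0,1,0)
Op 5: inc R1 by 1 -> R1=(0,2,0,0) value=2
Op 6: merge R1<->R0 -> R1=(0,2,1,0) R0=(0,2,1,0)
Op 7: inc R0 by 1 -> R0=(1,2,1,0) value=4

Answer: 1 2 1 0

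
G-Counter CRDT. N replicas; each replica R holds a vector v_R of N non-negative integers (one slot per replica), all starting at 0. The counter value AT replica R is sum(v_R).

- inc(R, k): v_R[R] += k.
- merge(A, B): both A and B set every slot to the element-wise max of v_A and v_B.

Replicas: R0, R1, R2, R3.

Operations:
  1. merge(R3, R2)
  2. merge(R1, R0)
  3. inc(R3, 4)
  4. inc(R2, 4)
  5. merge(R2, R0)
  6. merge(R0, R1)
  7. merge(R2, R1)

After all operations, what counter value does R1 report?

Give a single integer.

Answer: 4

Derivation:
Op 1: merge R3<->R2 -> R3=(0,0,0,0) R2=(0,0,0,0)
Op 2: merge R1<->R0 -> R1=(0,0,0,0) R0=(0,0,0,0)
Op 3: inc R3 by 4 -> R3=(0,0,0,4) value=4
Op 4: inc R2 by 4 -> R2=(0,0,4,0) value=4
Op 5: merge R2<->R0 -> R2=(0,0,4,0) R0=(0,0,4,0)
Op 6: merge R0<->R1 -> R0=(0,0,4,0) R1=(0,0,4,0)
Op 7: merge R2<->R1 -> R2=(0,0,4,0) R1=(0,0,4,0)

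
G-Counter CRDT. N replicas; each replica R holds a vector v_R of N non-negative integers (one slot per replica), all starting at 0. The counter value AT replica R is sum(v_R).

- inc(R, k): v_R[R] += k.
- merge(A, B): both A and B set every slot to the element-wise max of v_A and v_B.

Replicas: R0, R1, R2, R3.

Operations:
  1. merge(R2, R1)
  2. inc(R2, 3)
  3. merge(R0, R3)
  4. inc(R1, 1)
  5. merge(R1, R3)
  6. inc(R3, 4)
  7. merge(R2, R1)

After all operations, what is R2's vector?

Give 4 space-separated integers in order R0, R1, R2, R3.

Answer: 0 1 3 0

Derivation:
Op 1: merge R2<->R1 -> R2=(0,0,0,0) R1=(0,0,0,0)
Op 2: inc R2 by 3 -> R2=(0,0,3,0) value=3
Op 3: merge R0<->R3 -> R0=(0,0,0,0) R3=(0,0,0,0)
Op 4: inc R1 by 1 -> R1=(0,1,0,0) value=1
Op 5: merge R1<->R3 -> R1=(0,1,0,0) R3=(0,1,0,0)
Op 6: inc R3 by 4 -> R3=(0,1,0,4) value=5
Op 7: merge R2<->R1 -> R2=(0,1,3,0) R1=(0,1,3,0)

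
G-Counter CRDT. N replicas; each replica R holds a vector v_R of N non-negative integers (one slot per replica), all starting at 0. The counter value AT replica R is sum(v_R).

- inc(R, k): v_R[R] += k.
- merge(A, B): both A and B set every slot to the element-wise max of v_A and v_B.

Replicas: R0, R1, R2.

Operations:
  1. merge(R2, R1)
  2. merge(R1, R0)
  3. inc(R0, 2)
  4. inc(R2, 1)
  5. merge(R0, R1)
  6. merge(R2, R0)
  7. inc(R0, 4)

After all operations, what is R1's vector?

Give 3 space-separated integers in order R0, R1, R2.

Answer: 2 0 0

Derivation:
Op 1: merge R2<->R1 -> R2=(0,0,0) R1=(0,0,0)
Op 2: merge R1<->R0 -> R1=(0,0,0) R0=(0,0,0)
Op 3: inc R0 by 2 -> R0=(2,0,0) value=2
Op 4: inc R2 by 1 -> R2=(0,0,1) value=1
Op 5: merge R0<->R1 -> R0=(2,0,0) R1=(2,0,0)
Op 6: merge R2<->R0 -> R2=(2,0,1) R0=(2,0,1)
Op 7: inc R0 by 4 -> R0=(6,0,1) value=7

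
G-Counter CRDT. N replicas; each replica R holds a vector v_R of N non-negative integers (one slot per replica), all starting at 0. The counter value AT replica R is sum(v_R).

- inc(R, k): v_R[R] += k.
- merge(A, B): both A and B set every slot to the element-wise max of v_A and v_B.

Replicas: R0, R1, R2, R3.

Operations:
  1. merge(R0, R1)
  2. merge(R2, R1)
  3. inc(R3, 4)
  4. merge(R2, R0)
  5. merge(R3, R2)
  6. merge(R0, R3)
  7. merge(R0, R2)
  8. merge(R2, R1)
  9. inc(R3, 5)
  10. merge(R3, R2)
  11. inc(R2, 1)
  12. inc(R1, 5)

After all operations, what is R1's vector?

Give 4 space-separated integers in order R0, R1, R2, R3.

Op 1: merge R0<->R1 -> R0=(0,0,0,0) R1=(0,0,0,0)
Op 2: merge R2<->R1 -> R2=(0,0,0,0) R1=(0,0,0,0)
Op 3: inc R3 by 4 -> R3=(0,0,0,4) value=4
Op 4: merge R2<->R0 -> R2=(0,0,0,0) R0=(0,0,0,0)
Op 5: merge R3<->R2 -> R3=(0,0,0,4) R2=(0,0,0,4)
Op 6: merge R0<->R3 -> R0=(0,0,0,4) R3=(0,0,0,4)
Op 7: merge R0<->R2 -> R0=(0,0,0,4) R2=(0,0,0,4)
Op 8: merge R2<->R1 -> R2=(0,0,0,4) R1=(0,0,0,4)
Op 9: inc R3 by 5 -> R3=(0,0,0,9) value=9
Op 10: merge R3<->R2 -> R3=(0,0,0,9) R2=(0,0,0,9)
Op 11: inc R2 by 1 -> R2=(0,0,1,9) value=10
Op 12: inc R1 by 5 -> R1=(0,5,0,4) value=9

Answer: 0 5 0 4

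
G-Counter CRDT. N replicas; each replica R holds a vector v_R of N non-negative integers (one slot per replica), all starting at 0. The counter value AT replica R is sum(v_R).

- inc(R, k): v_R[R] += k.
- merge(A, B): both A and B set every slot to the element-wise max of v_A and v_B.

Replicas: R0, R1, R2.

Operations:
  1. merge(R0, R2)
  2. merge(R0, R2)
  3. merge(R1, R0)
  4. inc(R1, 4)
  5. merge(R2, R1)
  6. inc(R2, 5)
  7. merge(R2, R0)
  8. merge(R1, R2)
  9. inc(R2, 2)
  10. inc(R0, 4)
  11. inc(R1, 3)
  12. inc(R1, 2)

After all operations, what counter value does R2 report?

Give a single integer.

Answer: 11

Derivation:
Op 1: merge R0<->R2 -> R0=(0,0,0) R2=(0,0,0)
Op 2: merge R0<->R2 -> R0=(0,0,0) R2=(0,0,0)
Op 3: merge R1<->R0 -> R1=(0,0,0) R0=(0,0,0)
Op 4: inc R1 by 4 -> R1=(0,4,0) value=4
Op 5: merge R2<->R1 -> R2=(0,4,0) R1=(0,4,0)
Op 6: inc R2 by 5 -> R2=(0,4,5) value=9
Op 7: merge R2<->R0 -> R2=(0,4,5) R0=(0,4,5)
Op 8: merge R1<->R2 -> R1=(0,4,5) R2=(0,4,5)
Op 9: inc R2 by 2 -> R2=(0,4,7) value=11
Op 10: inc R0 by 4 -> R0=(4,4,5) value=13
Op 11: inc R1 by 3 -> R1=(0,7,5) value=12
Op 12: inc R1 by 2 -> R1=(0,9,5) value=14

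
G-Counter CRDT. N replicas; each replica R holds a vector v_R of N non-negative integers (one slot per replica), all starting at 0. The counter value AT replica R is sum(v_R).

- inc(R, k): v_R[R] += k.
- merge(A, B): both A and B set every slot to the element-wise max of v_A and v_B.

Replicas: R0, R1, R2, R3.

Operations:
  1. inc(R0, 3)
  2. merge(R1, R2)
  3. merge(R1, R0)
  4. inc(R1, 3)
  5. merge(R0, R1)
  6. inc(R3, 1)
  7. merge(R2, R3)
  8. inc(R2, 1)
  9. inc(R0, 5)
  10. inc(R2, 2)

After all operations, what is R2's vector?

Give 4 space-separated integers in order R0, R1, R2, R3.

Op 1: inc R0 by 3 -> R0=(3,0,0,0) value=3
Op 2: merge R1<->R2 -> R1=(0,0,0,0) R2=(0,0,0,0)
Op 3: merge R1<->R0 -> R1=(3,0,0,0) R0=(3,0,0,0)
Op 4: inc R1 by 3 -> R1=(3,3,0,0) value=6
Op 5: merge R0<->R1 -> R0=(3,3,0,0) R1=(3,3,0,0)
Op 6: inc R3 by 1 -> R3=(0,0,0,1) value=1
Op 7: merge R2<->R3 -> R2=(0,0,0,1) R3=(0,0,0,1)
Op 8: inc R2 by 1 -> R2=(0,0,1,1) value=2
Op 9: inc R0 by 5 -> R0=(8,3,0,0) value=11
Op 10: inc R2 by 2 -> R2=(0,0,3,1) value=4

Answer: 0 0 3 1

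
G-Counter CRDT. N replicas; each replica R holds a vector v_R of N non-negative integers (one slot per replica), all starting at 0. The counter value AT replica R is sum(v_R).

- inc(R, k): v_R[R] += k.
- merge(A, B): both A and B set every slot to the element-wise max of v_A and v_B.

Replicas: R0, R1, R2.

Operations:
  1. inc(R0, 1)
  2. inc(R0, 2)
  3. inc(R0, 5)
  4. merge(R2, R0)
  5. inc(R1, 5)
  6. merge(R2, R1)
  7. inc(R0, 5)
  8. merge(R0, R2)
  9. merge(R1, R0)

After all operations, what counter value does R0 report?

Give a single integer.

Op 1: inc R0 by 1 -> R0=(1,0,0) value=1
Op 2: inc R0 by 2 -> R0=(3,0,0) value=3
Op 3: inc R0 by 5 -> R0=(8,0,0) value=8
Op 4: merge R2<->R0 -> R2=(8,0,0) R0=(8,0,0)
Op 5: inc R1 by 5 -> R1=(0,5,0) value=5
Op 6: merge R2<->R1 -> R2=(8,5,0) R1=(8,5,0)
Op 7: inc R0 by 5 -> R0=(13,0,0) value=13
Op 8: merge R0<->R2 -> R0=(13,5,0) R2=(13,5,0)
Op 9: merge R1<->R0 -> R1=(13,5,0) R0=(13,5,0)

Answer: 18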